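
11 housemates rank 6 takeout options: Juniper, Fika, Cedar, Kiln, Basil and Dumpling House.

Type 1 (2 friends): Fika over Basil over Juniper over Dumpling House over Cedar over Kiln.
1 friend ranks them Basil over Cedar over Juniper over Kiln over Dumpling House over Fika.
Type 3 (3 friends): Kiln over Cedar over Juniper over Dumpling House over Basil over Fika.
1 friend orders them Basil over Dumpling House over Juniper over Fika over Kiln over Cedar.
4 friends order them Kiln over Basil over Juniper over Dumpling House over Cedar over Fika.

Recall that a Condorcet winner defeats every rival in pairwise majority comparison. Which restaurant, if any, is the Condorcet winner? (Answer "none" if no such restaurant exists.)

Kiln

Pairwise majorities:
Juniper–Fika: Juniper 9–2.
Juniper vs Cedar: Juniper wins 7–4.
Juniper vs Kiln: Kiln wins 7–4.
Juniper vs Basil: Basil wins 8–3.
Juniper vs Dumpling House: Juniper, 10–1.
Fika vs Cedar: Cedar wins 8–3.
Fika vs Kiln: Kiln wins 8–3.
Fika vs Basil: Basil wins 9–2.
Fika vs Dumpling House: Dumpling House wins 9–2.
Cedar–Kiln: Kiln 8–3.
Cedar vs Basil: Basil wins 8–3.
Cedar vs Dumpling House: Dumpling House, 7–4.
Kiln vs Basil: Kiln, 7–4.
Kiln vs Dumpling House: Kiln wins 8–3.
Basil vs Dumpling House: Basil, 8–3.
Kiln defeats every rival head-to-head and is the Condorcet winner.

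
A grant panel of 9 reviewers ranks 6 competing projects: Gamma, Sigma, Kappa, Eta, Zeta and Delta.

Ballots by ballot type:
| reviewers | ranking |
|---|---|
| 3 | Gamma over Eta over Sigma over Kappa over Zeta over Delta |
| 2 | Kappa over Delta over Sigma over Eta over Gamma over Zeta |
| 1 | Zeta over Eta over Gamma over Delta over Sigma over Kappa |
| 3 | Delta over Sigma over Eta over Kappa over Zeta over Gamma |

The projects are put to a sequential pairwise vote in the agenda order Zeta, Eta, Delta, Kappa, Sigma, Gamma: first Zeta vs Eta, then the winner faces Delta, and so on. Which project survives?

Sigma

Round 1: Zeta vs Eta — 1–8, Eta advances.
Round 2: Eta vs Delta — 4–5, Delta advances.
Round 3: Delta vs Kappa — 4–5, Kappa advances.
Round 4: Kappa vs Sigma — 2–7, Sigma advances.
Round 5: Sigma vs Gamma — 5–4, Sigma advances.
The agenda winner is Sigma.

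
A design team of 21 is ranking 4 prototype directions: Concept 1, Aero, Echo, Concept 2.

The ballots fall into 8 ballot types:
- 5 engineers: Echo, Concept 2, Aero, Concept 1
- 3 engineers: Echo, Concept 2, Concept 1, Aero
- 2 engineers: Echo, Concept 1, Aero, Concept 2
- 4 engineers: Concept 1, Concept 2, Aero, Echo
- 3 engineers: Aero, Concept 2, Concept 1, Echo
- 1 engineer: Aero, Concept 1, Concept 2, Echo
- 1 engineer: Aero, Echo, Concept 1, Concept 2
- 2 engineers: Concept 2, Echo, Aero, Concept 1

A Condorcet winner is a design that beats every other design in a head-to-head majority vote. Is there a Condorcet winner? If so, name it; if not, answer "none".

Echo

Pairwise majorities:
Concept 1–Aero: Aero 12–9.
Concept 1 vs Echo: Echo, 13–8.
Concept 1–Concept 2: Concept 2 13–8.
Aero vs Echo: Echo wins 12–9.
Aero vs Concept 2: Concept 2 wins 14–7.
Echo vs Concept 2: Echo wins 11–10.
Echo beats each of Concept 1, Aero, Concept 2 — Echo is the Condorcet winner.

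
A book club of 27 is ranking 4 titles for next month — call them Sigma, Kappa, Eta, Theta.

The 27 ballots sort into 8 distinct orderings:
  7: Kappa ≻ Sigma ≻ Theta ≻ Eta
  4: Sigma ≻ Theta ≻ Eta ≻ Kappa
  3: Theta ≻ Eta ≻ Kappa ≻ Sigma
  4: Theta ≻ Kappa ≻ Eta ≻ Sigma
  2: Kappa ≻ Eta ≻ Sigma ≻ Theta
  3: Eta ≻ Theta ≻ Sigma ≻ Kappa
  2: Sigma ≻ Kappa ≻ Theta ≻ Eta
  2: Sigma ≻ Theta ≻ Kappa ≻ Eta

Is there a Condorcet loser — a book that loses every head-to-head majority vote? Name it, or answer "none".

Head-to-head results (27 members):
Sigma–Kappa: Kappa 16–11.
Sigma vs Eta: Sigma, 15–12.
Sigma–Theta: Sigma 17–10.
Kappa vs Eta: 17 to 10, Kappa.
Kappa vs Theta: Theta, 16–11.
Eta vs Theta: Theta wins 22–5.
Eta loses to every other book — it is the Condorcet loser.

Eta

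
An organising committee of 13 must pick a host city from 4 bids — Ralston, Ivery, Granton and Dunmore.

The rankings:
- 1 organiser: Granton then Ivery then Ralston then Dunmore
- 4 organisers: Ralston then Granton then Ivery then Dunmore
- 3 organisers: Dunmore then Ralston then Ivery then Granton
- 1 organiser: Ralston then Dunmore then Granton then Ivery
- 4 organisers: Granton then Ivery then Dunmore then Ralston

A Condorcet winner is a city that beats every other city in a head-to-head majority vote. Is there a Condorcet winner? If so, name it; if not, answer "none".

Pairwise majorities:
Ralston vs Ivery: Ralston, 8–5.
Ralston vs Granton: Ralston wins 8–5.
Ralston vs Dunmore: Dunmore, 7–6.
Ivery vs Granton: Granton wins 10–3.
Ivery vs Dunmore: Ivery, 9–4.
Granton vs Dunmore: Granton wins 9–4.
No city is unbeaten: Ralston loses to Dunmore; Ivery loses to Ralston; Granton loses to Ralston; Dunmore loses to Ivery. In particular Ralston → Ivery → Dunmore → Ralston is a majority cycle — no Condorcet winner exists.

none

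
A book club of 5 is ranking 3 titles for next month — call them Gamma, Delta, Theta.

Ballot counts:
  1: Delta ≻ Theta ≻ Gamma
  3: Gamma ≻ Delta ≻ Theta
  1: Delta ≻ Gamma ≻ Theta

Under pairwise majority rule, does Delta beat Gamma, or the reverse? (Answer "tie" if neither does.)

Gamma

Ballots ranking Delta above Gamma: 1 + 1 = 2.
Ballots ranking Gamma above Delta: 5 − 2 = 3.
Gamma wins the head-to-head 3–2.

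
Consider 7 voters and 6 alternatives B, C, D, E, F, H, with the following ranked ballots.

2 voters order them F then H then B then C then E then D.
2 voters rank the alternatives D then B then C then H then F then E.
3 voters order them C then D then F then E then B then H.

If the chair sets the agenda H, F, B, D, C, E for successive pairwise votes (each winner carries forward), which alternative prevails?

C

Round 1: H vs F — 2–5, F advances.
Round 2: F vs B — 5–2, F advances.
Round 3: F vs D — 2–5, D advances.
Round 4: D vs C — 2–5, C advances.
Round 5: C vs E — 7–0, C advances.
C survives the agenda.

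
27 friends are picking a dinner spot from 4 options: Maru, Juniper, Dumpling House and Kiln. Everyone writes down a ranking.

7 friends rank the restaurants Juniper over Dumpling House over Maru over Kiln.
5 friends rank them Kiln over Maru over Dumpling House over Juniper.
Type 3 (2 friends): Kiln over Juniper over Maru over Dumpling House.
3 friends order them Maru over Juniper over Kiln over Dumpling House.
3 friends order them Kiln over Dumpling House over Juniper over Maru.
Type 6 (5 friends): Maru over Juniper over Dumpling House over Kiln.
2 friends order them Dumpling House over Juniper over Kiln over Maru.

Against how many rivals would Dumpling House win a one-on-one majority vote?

1

Dumpling House against each rival (27 friends):
Dumpling House vs Maru: 12 to 15, Maru.
Dumpling House–Juniper: Juniper 17–10.
Dumpling House vs Kiln: Dumpling House, 14–13.
Dumpling House beats Kiln; loses to Maru, Juniper — 1 pairwise win.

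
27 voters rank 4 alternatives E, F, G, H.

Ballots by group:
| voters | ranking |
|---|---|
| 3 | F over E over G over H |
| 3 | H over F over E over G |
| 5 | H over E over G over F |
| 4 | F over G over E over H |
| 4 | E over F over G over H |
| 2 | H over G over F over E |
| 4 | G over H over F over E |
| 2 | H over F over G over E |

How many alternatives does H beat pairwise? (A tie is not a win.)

H against each rival (27 voters):
H vs E: H preferred on 3+5+2+4+2 = 16 ballots; H wins 16–11.
H vs F: H is ranked higher on 3+5+2+4+2 = 16 ballots, F on 11. H wins 16–11.
H vs G: H is ranked higher on 3+5+2+2 = 12 ballots, G on 15. G wins 15–12.
H beats E, F; loses to G — 2 pairwise wins.

2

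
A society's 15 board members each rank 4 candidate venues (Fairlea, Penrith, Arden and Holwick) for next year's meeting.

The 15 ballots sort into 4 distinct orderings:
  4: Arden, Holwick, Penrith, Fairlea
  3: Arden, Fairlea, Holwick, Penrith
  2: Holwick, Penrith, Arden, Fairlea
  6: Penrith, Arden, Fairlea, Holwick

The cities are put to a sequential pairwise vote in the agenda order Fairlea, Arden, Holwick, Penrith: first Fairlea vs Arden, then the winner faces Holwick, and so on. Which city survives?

Penrith

Round 1: Fairlea vs Arden — 0–15, Arden advances.
Round 2: Arden vs Holwick — 13–2, Arden advances.
Round 3: Arden vs Penrith — 7–8, Penrith advances.
The agenda winner is Penrith.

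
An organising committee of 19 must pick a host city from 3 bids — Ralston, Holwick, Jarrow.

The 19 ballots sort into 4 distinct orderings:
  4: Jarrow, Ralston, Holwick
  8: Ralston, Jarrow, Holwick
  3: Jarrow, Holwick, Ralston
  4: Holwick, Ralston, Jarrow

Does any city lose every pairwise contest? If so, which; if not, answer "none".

Pairwise majorities:
Ralston–Holwick: Ralston 12–7.
Ralston vs Jarrow: 12 to 7, Ralston.
Holwick vs Jarrow: Holwick preferred on 4 ballots; Jarrow wins 15–4.
Holwick loses to every other city — it is the Condorcet loser.

Holwick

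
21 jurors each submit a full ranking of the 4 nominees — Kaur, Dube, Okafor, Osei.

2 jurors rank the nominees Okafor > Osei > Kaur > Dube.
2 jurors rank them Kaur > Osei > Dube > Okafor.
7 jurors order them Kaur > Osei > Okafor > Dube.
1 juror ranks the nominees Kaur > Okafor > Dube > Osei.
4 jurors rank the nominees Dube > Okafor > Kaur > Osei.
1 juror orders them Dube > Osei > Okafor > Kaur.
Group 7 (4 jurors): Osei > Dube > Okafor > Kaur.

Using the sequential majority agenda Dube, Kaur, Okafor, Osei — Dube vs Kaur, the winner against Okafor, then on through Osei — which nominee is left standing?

Round 1: Dube vs Kaur — 9–12, Kaur advances.
Round 2: Kaur vs Okafor — 10–11, Okafor advances.
Round 3: Okafor vs Osei — 7–14, Osei advances.
The agenda winner is Osei.

Osei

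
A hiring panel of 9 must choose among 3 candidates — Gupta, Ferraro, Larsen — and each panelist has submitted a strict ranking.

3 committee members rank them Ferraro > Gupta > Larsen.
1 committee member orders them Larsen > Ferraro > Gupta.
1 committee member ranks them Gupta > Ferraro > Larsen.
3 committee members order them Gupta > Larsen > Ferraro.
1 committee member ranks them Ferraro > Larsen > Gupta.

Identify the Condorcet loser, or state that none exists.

Larsen

Pairwise majorities:
Gupta vs Ferraro: 4 to 5, Ferraro.
Gupta vs Larsen: 7 to 2, Gupta.
Ferraro vs Larsen: Ferraro preferred on 3+1+1 = 5 ballots; Ferraro wins 5–4.
Only Larsen has no wins; Larsen is the Condorcet loser.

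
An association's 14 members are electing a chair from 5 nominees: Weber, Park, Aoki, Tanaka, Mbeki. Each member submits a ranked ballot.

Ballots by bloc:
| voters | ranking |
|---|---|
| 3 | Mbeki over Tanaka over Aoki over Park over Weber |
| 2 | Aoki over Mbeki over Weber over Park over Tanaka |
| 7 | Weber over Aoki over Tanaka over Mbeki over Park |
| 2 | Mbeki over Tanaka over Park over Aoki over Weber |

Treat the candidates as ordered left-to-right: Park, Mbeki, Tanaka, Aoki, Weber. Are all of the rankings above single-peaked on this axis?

Axis positions: Park=1, Mbeki=2, Tanaka=3, Aoki=4, Weber=5.
Bloc 1 (peak Mbeki at position 2): ranking walks positions 2-3-4-1-5, expanding outward from the peak — single-peaked.
Bloc 2: ranking walks positions 4-2-5-1-3; Mbeki is ranked above Tanaka even though Tanaka lies between Mbeki and the peak Aoki on the axis — preferences dip and rise again. Not single-peaked.
Bloc 3 (peak Weber at position 5): ranking walks positions 5-4-3-2-1, expanding outward from the peak — single-peaked.
Bloc 4 (peak Mbeki at position 2): ranking walks positions 2-3-1-4-5, expanding outward from the peak — single-peaked.
Bloc 2 violates single-peakedness, so the profile is not single-peaked on this axis.

no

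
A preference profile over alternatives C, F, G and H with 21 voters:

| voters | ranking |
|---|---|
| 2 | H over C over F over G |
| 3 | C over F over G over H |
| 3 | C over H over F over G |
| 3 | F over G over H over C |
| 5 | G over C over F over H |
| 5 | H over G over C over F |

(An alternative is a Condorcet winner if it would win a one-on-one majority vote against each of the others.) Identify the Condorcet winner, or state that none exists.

none

Head-to-head results (21 voters):
C vs F: 2+3+3+5+5 = 18 for C, 3 for F — C by 18–3.
C vs G: C preferred on 2+3+3 = 8 ballots; G wins 13–8.
C vs H: C is ranked higher on 3+3+5 = 11 ballots, H on 10. C wins 11–10.
F vs G: 2+3+3+3 = 11 for F, 10 for G — F by 11–10.
F vs H: 11 to 10, F.
G vs H: 3+3+5 = 11 for G, 10 for H — G by 11–10.
Each alternative drops at least one matchup (C loses to G; F loses to C; G loses to F; H loses to C); the cycle C > F > G > C rules out a Condorcet winner.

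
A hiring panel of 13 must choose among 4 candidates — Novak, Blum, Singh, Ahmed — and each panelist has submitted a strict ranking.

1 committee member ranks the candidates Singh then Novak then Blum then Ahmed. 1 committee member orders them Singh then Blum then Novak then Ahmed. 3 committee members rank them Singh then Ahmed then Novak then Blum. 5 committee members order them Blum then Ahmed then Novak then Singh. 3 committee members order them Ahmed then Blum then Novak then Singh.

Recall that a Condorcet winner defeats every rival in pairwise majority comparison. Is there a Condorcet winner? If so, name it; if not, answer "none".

Blum

Head-to-head results (13 committee members):
Novak vs Blum: Blum, 9–4.
Novak vs Singh: Novak, 8–5.
Novak vs Ahmed: Ahmed wins 11–2.
Blum–Singh: Blum 8–5.
Blum vs Ahmed: Blum, 7–6.
Singh vs Ahmed: Ahmed, 8–5.
Only Blum has no losses; Blum is the Condorcet winner.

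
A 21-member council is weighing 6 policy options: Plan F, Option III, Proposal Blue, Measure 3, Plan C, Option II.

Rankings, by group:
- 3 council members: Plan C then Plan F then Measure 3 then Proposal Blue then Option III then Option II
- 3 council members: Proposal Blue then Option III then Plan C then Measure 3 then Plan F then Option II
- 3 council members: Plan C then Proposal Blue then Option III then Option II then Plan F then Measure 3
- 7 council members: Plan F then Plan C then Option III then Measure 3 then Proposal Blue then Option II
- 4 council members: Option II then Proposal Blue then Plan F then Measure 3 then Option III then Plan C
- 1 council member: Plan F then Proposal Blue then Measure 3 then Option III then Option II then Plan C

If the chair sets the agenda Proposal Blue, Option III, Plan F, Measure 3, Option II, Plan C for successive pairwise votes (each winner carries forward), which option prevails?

Round 1: Proposal Blue vs Option III — 14–7, Proposal Blue advances.
Round 2: Proposal Blue vs Plan F — 10–11, Plan F advances.
Round 3: Plan F vs Measure 3 — 18–3, Plan F advances.
Round 4: Plan F vs Option II — 14–7, Plan F advances.
Round 5: Plan F vs Plan C — 12–9, Plan F advances.
Plan F survives the agenda.

Plan F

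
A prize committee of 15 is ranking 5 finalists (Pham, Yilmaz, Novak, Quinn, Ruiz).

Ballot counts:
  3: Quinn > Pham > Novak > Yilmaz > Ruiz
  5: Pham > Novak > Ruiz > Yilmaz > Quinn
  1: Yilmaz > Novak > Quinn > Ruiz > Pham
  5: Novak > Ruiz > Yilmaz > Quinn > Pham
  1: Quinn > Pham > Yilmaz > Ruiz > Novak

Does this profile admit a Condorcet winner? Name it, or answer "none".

none

Check each pair by majority over 15 ballots:
Pham vs Yilmaz: Pham preferred on 3+5+1 = 9 ballots; Pham wins 9–6.
Pham vs Novak: Pham, 9–6.
Pham vs Quinn: Quinn, 10–5.
Pham vs Ruiz: Pham wins 9–6.
Yilmaz vs Novak: Novak wins 13–2.
Yilmaz vs Quinn: Yilmaz preferred on 5+1+5 = 11 ballots; Yilmaz wins 11–4.
Yilmaz vs Ruiz: Ruiz, 10–5.
Novak–Quinn: Novak 11–4.
Novak–Ruiz: Novak 14–1.
Quinn vs Ruiz: Ruiz, 10–5.
Each nominee drops at least one matchup (Pham loses to Quinn; Yilmaz loses to Pham; Novak loses to Pham; Quinn loses to Yilmaz; Ruiz loses to Pham); the cycle Pham → Yilmaz → Quinn → Pham rules out a Condorcet winner.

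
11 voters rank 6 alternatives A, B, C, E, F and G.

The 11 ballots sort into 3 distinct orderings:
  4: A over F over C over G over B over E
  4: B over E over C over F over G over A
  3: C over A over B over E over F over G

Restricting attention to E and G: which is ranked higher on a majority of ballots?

Ballots ranking E above G: 4 + 3 = 7.
Ballots ranking G above E: 11 − 7 = 4.
E wins the head-to-head 7–4.

E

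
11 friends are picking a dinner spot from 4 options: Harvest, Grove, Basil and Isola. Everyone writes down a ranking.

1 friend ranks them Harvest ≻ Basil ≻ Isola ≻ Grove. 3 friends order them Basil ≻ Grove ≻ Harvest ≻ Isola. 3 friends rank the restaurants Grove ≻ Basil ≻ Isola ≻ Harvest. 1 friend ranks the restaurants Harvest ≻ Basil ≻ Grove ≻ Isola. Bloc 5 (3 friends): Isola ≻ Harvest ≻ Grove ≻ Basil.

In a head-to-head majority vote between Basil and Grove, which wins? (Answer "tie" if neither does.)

Grove

Ballots ranking Basil above Grove: 1 + 3 + 1 = 5.
Ballots ranking Grove above Basil: 11 − 5 = 6.
Grove wins the head-to-head 6–5.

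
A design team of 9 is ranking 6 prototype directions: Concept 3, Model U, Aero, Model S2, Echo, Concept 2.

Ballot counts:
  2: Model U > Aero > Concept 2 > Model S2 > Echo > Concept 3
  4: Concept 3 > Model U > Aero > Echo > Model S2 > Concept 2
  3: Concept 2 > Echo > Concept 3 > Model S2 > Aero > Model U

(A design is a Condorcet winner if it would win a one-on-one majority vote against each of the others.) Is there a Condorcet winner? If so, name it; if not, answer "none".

none

Head-to-head results (9 engineers):
Concept 3 vs Model U: Concept 3 wins 7–2.
Concept 3 vs Aero: 4+3 = 7 for Concept 3, 2 for Aero — Concept 3 by 7–2.
Concept 3 vs Model S2: 4+3 = 7 for Concept 3, 2 for Model S2 — Concept 3 by 7–2.
Concept 3–Echo: Echo 5–4.
Concept 3 vs Concept 2: Concept 2, 5–4.
Model U vs Aero: 6 to 3, Model U.
Model U vs Model S2: Model U wins 6–3.
Model U vs Echo: 6 to 3, Model U.
Model U vs Concept 2: Model U wins 6–3.
Aero vs Model S2: Aero wins 6–3.
Aero–Echo: Aero 6–3.
Aero vs Concept 2: 2+4 = 6 for Aero, 3 for Concept 2 — Aero by 6–3.
Model S2 vs Echo: Echo, 7–2.
Model S2 vs Concept 2: 4 to 5, Concept 2.
Echo vs Concept 2: 4 to 5, Concept 2.
Each design drops at least one matchup (Concept 3 loses to Echo; Model U loses to Concept 3; Aero loses to Concept 3; Model S2 loses to Concept 3; Echo loses to Model U; Concept 2 loses to Model U); the cycle Concept 3 > Model U > Echo > Concept 3 rules out a Condorcet winner.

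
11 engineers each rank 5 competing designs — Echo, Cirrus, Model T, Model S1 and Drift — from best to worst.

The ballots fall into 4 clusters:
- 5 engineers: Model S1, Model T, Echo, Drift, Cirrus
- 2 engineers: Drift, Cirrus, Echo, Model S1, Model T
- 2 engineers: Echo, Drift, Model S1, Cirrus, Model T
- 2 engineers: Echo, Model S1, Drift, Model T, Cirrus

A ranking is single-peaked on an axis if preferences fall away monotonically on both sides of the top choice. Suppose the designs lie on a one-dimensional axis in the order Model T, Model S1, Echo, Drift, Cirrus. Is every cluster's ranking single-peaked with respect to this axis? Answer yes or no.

Axis positions: Model T=1, Model S1=2, Echo=3, Drift=4, Cirrus=5.
Cluster 1 (peak Model S1 at position 2): ranking walks positions 2-1-3-4-5, expanding outward from the peak — single-peaked.
Cluster 2 (peak Drift at position 4): ranking walks positions 4-5-3-2-1, expanding outward from the peak — single-peaked.
Cluster 3 (peak Echo at position 3): ranking walks positions 3-4-2-5-1, expanding outward from the peak — single-peaked.
Cluster 4 (peak Echo at position 3): ranking walks positions 3-2-4-1-5, expanding outward from the peak — single-peaked.
Every ranking is single-peaked on this axis.

yes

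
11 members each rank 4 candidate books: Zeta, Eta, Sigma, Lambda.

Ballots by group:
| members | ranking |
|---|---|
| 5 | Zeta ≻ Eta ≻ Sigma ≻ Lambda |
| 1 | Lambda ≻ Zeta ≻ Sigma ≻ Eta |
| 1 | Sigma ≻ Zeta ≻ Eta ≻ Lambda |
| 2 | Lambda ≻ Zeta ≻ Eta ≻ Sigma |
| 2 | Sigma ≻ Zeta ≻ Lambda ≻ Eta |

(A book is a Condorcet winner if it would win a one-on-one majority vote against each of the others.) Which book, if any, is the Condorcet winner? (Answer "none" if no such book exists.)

Zeta

Head-to-head results (11 members):
Zeta vs Eta: Zeta, 11–0.
Zeta–Sigma: Zeta 8–3.
Zeta–Lambda: Zeta 8–3.
Eta vs Sigma: Eta wins 7–4.
Eta vs Lambda: Eta, 6–5.
Sigma–Lambda: Sigma 8–3.
Zeta defeats every rival head-to-head and is the Condorcet winner.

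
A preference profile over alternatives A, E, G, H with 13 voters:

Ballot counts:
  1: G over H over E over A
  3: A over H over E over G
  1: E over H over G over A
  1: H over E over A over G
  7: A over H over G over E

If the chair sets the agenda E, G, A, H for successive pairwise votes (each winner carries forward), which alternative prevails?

Round 1: E vs G — 5–8, G advances.
Round 2: G vs A — 2–11, A advances.
Round 3: A vs H — 10–3, A advances.
A survives the agenda.

A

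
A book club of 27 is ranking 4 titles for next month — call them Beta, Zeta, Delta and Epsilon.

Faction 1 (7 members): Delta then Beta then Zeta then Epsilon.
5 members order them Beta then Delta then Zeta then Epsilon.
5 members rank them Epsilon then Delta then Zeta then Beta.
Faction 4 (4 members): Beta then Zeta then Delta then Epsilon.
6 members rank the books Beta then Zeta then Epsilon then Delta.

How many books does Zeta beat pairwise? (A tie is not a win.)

Zeta against each rival (27 members):
Zeta vs Beta: Beta, 22–5.
Zeta vs Delta: Zeta preferred on 4+6 = 10 ballots; Delta wins 17–10.
Zeta vs Epsilon: Zeta wins 22–5.
Zeta beats Epsilon; loses to Beta, Delta — 1 pairwise win.

1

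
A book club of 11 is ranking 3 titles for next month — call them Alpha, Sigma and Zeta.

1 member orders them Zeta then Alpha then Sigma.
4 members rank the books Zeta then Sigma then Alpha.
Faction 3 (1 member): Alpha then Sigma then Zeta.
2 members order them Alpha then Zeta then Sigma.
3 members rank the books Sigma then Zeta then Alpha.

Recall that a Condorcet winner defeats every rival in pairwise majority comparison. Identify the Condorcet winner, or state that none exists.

Zeta

Pairwise majorities:
Alpha vs Sigma: Sigma wins 7–4.
Alpha vs Zeta: Zeta, 8–3.
Sigma–Zeta: Zeta 7–4.
Zeta wins every pairwise contest, so Zeta is the Condorcet winner.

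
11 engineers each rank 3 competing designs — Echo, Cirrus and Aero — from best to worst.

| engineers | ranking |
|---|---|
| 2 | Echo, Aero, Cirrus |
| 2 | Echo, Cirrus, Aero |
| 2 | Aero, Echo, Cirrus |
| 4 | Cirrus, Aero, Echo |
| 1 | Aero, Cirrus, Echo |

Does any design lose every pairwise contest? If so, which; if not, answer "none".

Head-to-head results (11 engineers):
Echo vs Cirrus: Echo is ranked higher on 2+2+2 = 6 ballots, Cirrus on 5. Echo wins 6–5.
Echo vs Aero: Echo preferred on 2+2 = 4 ballots; Aero wins 7–4.
Cirrus–Aero: Cirrus 6–5.
No design is winless: Echo beats Cirrus; Cirrus beats Aero; Aero beats Echo. There is no Condorcet loser.

none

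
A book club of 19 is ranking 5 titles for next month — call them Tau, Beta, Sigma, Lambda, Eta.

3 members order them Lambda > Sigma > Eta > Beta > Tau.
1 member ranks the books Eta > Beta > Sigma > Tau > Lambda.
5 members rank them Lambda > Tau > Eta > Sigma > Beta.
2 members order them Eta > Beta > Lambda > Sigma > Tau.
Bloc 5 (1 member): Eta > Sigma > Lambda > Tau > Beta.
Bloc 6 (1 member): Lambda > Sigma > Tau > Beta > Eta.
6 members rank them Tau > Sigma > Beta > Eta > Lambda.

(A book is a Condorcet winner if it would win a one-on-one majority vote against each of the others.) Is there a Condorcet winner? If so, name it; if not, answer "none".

none

Head-to-head results (19 members):
Tau vs Beta: Tau, 13–6.
Tau–Sigma: Tau 11–8.
Tau vs Lambda: 1+6 = 7 for Tau, 12 for Lambda — Lambda by 12–7.
Tau vs Eta: Tau, 12–7.
Beta–Sigma: Sigma 16–3.
Beta vs Lambda: 1+2+6 = 9 for Beta, 10 for Lambda — Lambda by 10–9.
Beta vs Eta: Eta, 12–7.
Sigma vs Lambda: Lambda, 11–8.
Sigma vs Eta: 3+1+6 = 10 for Sigma, 9 for Eta — Sigma by 10–9.
Lambda vs Eta: 3+5+1 = 9 for Lambda, 10 for Eta — Eta by 10–9.
Each book drops at least one matchup (Tau loses to Lambda; Beta loses to Tau; Sigma loses to Tau; Lambda loses to Eta; Eta loses to Tau); the cycle Tau > Eta > Lambda > Tau rules out a Condorcet winner.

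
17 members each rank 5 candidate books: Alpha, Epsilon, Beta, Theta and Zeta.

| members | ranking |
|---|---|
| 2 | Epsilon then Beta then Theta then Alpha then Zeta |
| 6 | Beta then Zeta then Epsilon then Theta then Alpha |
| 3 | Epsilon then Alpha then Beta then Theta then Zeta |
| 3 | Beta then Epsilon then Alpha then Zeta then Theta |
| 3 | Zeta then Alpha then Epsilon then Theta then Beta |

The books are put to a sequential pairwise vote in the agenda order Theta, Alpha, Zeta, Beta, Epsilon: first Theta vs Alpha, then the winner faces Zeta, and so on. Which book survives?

Beta

Round 1: Theta vs Alpha — 8–9, Alpha advances.
Round 2: Alpha vs Zeta — 8–9, Zeta advances.
Round 3: Zeta vs Beta — 3–14, Beta advances.
Round 4: Beta vs Epsilon — 9–8, Beta advances.
Beta survives the agenda.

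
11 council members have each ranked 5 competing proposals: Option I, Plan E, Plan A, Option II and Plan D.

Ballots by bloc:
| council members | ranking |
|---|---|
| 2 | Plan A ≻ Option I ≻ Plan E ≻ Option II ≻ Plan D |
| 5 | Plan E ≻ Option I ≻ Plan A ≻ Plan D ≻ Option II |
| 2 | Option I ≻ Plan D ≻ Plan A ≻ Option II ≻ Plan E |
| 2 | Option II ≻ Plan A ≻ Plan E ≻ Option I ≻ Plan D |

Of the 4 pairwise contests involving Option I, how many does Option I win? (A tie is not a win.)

Option I against each rival (11 council members):
Option I–Plan E: Plan E 7–4.
Option I vs Plan A: Option I wins 7–4.
Option I vs Option II: 2+5+2 = 9 for Option I, 2 for Option II — Option I by 9–2.
Option I vs Plan D: Option I, 11–0.
Option I beats Plan A, Option II, Plan D; loses to Plan E — 3 pairwise wins.

3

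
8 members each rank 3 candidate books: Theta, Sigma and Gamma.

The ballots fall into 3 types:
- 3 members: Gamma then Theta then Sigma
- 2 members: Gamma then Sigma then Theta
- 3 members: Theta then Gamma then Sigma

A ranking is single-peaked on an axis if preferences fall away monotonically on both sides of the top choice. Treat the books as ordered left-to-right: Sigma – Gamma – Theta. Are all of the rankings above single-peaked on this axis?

Axis positions: Sigma=1, Gamma=2, Theta=3.
Type 1 (peak Gamma at position 2): ranking walks positions 2-3-1, expanding outward from the peak — single-peaked.
Type 2 (peak Gamma at position 2): ranking walks positions 2-1-3, expanding outward from the peak — single-peaked.
Type 3 (peak Theta at position 3): ranking walks positions 3-2-1, expanding outward from the peak — single-peaked.
Every ranking is single-peaked on this axis.

yes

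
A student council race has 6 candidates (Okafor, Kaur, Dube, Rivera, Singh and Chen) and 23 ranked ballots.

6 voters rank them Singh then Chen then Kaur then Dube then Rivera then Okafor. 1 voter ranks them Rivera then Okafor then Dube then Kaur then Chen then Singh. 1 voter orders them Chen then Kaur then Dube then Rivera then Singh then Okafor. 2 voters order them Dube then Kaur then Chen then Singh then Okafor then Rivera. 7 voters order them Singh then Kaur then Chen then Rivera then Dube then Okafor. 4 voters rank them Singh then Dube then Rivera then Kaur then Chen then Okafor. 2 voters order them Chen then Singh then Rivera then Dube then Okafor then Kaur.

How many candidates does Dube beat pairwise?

2

Dube against each rival (23 voters):
Dube vs Okafor: Dube wins 22–1.
Dube vs Kaur: Kaur, 14–9.
Dube–Rivera: Dube 13–10.
Dube vs Singh: Dube is ranked higher on 1+1+2 = 4 ballots, Singh on 19. Singh wins 19–4.
Dube vs Chen: 7 to 16, Chen.
Dube beats Okafor, Rivera; loses to Kaur, Singh, Chen — 2 pairwise wins.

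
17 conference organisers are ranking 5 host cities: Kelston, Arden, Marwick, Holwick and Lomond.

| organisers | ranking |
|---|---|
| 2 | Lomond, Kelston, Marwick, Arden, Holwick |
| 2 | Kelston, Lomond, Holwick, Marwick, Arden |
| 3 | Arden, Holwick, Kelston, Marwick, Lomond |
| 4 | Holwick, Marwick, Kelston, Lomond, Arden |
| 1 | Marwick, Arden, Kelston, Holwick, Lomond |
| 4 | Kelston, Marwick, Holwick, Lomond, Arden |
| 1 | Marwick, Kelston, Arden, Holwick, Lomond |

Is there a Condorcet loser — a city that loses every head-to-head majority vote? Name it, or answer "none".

Arden

Pairwise majorities:
Kelston vs Arden: Kelston wins 13–4.
Kelston vs Marwick: Kelston wins 11–6.
Kelston vs Holwick: Kelston, 10–7.
Kelston–Lomond: Kelston 15–2.
Arden vs Marwick: Marwick, 14–3.
Arden vs Holwick: Holwick wins 10–7.
Arden–Lomond: Lomond 12–5.
Marwick vs Holwick: Marwick preferred on 2+1+4+1 = 8 ballots; Holwick wins 9–8.
Marwick vs Lomond: Marwick wins 13–4.
Holwick–Lomond: Holwick 13–4.
Arden loses to every other city — it is the Condorcet loser.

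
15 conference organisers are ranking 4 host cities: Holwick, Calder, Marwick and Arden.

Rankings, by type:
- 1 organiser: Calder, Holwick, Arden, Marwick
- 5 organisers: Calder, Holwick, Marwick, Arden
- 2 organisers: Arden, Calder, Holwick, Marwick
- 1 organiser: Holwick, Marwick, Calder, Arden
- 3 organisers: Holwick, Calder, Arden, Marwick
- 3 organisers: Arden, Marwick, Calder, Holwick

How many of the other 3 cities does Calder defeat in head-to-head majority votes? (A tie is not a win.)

Calder against each rival (15 organisers):
Calder vs Holwick: Calder preferred on 1+5+2+3 = 11 ballots; Calder wins 11–4.
Calder–Marwick: Calder 11–4.
Calder vs Arden: 10 to 5, Calder.
Calder beats Holwick, Marwick, Arden — 3 pairwise wins.

3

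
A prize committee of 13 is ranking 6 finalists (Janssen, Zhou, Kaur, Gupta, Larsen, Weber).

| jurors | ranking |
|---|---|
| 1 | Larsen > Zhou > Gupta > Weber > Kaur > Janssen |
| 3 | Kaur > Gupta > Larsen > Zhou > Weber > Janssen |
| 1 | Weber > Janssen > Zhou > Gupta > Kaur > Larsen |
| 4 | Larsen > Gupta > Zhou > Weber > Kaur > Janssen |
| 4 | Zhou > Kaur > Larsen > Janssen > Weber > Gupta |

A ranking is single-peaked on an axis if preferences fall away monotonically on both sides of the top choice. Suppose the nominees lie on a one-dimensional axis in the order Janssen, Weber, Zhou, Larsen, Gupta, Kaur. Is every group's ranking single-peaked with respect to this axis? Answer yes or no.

no

Axis positions: Janssen=1, Weber=2, Zhou=3, Larsen=4, Gupta=5, Kaur=6.
Group 1 (peak Larsen at position 4): ranking walks positions 4-3-5-2-6-1, expanding outward from the peak — single-peaked.
Group 2 (peak Kaur at position 6): ranking walks positions 6-5-4-3-2-1, expanding outward from the peak — single-peaked.
Group 3: ranking walks positions 2-1-3-5-6-4; Gupta is ranked above Larsen even though Larsen lies between Gupta and the peak Weber on the axis — preferences dip and rise again. Not single-peaked.
Group 4 (peak Larsen at position 4): ranking walks positions 4-5-3-2-6-1, expanding outward from the peak — single-peaked.
Group 5: ranking walks positions 3-6-4-1-2-5; Kaur is ranked above Larsen even though Larsen lies between Kaur and the peak Zhou on the axis — preferences dip and rise again. Not single-peaked.
Group 3 violates single-peakedness, so the profile is not single-peaked on this axis.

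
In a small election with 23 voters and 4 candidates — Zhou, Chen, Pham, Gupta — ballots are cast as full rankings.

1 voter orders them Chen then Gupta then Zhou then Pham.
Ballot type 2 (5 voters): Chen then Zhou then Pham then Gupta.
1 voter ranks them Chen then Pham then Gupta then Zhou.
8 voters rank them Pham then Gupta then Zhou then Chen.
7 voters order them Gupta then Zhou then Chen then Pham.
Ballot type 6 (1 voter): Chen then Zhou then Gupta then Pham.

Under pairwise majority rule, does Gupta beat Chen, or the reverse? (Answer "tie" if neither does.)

Gupta

Ballots ranking Gupta above Chen: 8 + 7 = 15.
Ballots ranking Chen above Gupta: 23 − 15 = 8.
Gupta wins the head-to-head 15–8.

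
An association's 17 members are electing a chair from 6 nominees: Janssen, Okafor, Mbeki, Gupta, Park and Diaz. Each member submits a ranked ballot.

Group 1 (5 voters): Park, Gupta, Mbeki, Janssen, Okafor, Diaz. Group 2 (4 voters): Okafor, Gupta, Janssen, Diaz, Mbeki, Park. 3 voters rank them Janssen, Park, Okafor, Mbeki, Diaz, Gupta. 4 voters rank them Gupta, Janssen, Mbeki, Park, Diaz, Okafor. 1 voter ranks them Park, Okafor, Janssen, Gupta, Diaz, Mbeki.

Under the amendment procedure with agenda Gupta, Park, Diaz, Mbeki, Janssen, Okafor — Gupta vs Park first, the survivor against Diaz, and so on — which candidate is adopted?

Round 1: Gupta vs Park — 8–9, Park advances.
Round 2: Park vs Diaz — 13–4, Park advances.
Round 3: Park vs Mbeki — 9–8, Park advances.
Round 4: Park vs Janssen — 6–11, Janssen advances.
Round 5: Janssen vs Okafor — 12–5, Janssen advances.
The agenda winner is Janssen.

Janssen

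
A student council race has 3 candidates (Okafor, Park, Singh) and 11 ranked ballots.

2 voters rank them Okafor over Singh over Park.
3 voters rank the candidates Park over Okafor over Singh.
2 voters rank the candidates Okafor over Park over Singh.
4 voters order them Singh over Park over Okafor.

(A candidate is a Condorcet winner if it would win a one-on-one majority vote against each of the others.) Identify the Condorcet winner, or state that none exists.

none

Head-to-head results (11 voters):
Okafor vs Park: Okafor preferred on 2+2 = 4 ballots; Park wins 7–4.
Okafor vs Singh: 2+3+2 = 7 for Okafor, 4 for Singh — Okafor by 7–4.
Park vs Singh: Park is ranked higher on 3+2 = 5 ballots, Singh on 6. Singh wins 6–5.
Every candidate loses at least once (Okafor loses to Park; Park loses to Singh; Singh loses to Okafor). The majority relation contains the cycle Okafor → Singh → Park → Okafor, so there is no Condorcet winner.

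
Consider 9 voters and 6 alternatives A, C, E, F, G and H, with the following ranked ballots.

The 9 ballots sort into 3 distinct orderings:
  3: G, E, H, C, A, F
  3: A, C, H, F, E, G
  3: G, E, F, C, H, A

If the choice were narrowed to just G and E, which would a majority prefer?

G

Ballots ranking G above E: 3 + 3 = 6.
Ballots ranking E above G: 9 − 6 = 3.
G wins the head-to-head 6–3.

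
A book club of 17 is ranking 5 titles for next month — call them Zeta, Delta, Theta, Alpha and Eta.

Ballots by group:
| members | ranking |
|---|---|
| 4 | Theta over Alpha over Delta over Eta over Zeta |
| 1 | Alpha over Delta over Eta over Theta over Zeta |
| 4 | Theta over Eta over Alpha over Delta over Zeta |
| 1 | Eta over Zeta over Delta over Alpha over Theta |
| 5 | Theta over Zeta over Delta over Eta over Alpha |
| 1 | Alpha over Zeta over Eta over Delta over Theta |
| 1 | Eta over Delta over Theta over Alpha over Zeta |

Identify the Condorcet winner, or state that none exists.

Theta

Head-to-head results (17 members):
Zeta–Delta: Delta 10–7.
Zeta–Theta: Theta 15–2.
Zeta vs Alpha: Zeta preferred on 1+5 = 6 ballots; Alpha wins 11–6.
Zeta vs Eta: 5+1 = 6 for Zeta, 11 for Eta — Eta by 11–6.
Delta vs Theta: Delta is ranked higher on 1+1+1+1 = 4 ballots, Theta on 13. Theta wins 13–4.
Delta vs Alpha: Alpha wins 10–7.
Delta vs Eta: Delta is ranked higher on 4+1+5 = 10 ballots, Eta on 7. Delta wins 10–7.
Theta vs Alpha: Theta is ranked higher on 4+4+5+1 = 14 ballots, Alpha on 3. Theta wins 14–3.
Theta vs Eta: Theta, 13–4.
Alpha–Eta: Eta 11–6.
Theta defeats every rival head-to-head and is the Condorcet winner.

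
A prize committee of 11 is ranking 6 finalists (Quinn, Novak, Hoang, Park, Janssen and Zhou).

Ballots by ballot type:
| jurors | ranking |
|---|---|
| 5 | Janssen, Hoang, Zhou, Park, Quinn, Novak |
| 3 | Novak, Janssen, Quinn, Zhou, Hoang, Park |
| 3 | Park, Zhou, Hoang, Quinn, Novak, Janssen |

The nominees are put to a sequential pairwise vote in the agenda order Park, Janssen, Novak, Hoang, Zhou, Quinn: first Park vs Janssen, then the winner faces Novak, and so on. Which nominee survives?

Zhou

Round 1: Park vs Janssen — 3–8, Janssen advances.
Round 2: Janssen vs Novak — 5–6, Novak advances.
Round 3: Novak vs Hoang — 3–8, Hoang advances.
Round 4: Hoang vs Zhou — 5–6, Zhou advances.
Round 5: Zhou vs Quinn — 8–3, Zhou advances.
The agenda winner is Zhou.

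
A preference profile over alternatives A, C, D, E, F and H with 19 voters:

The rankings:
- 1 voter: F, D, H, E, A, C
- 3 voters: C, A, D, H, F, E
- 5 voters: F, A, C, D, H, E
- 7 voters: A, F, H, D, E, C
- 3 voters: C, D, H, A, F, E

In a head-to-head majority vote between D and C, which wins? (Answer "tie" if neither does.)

Ballots ranking D above C: 1 + 7 = 8.
Ballots ranking C above D: 19 − 8 = 11.
C wins the head-to-head 11–8.

C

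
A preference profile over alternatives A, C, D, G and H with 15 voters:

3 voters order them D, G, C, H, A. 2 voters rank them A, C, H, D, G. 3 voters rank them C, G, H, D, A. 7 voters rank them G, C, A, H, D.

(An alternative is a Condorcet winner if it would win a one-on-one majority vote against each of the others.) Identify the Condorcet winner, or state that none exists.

Pairwise majorities:
A vs C: C wins 13–2.
A vs D: A wins 9–6.
A vs G: 2 for A, 13 for G — G by 13–2.
A vs H: A wins 9–6.
C vs D: C preferred on 2+3+7 = 12 ballots; C wins 12–3.
C–G: G 10–5.
C vs H: C preferred on 3+2+3+7 = 15 ballots; C wins 15–0.
D vs G: G, 10–5.
D vs H: D is ranked higher on 3 ballots, H on 12. H wins 12–3.
G vs H: G is ranked higher on 3+3+7 = 13 ballots, H on 2. G wins 13–2.
G defeats every rival head-to-head and is the Condorcet winner.

G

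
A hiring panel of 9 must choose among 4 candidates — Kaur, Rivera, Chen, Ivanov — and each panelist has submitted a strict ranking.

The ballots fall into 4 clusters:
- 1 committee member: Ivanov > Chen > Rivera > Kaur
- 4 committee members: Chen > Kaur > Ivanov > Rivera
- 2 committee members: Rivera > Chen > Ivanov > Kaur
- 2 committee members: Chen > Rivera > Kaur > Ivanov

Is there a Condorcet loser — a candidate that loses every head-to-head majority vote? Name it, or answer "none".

none

Pairwise majorities:
Kaur vs Rivera: Kaur preferred on 4 ballots; Rivera wins 5–4.
Kaur vs Chen: 0 to 9, Chen.
Kaur vs Ivanov: Kaur is ranked higher on 4+2 = 6 ballots, Ivanov on 3. Kaur wins 6–3.
Rivera–Chen: Chen 7–2.
Rivera vs Ivanov: Ivanov, 5–4.
Chen vs Ivanov: 4+2+2 = 8 for Chen, 1 for Ivanov — Chen by 8–1.
Every candidate wins at least one matchup (Kaur beats Ivanov; Rivera beats Kaur; Chen beats Kaur; Ivanov beats Rivera), so there is no Condorcet loser.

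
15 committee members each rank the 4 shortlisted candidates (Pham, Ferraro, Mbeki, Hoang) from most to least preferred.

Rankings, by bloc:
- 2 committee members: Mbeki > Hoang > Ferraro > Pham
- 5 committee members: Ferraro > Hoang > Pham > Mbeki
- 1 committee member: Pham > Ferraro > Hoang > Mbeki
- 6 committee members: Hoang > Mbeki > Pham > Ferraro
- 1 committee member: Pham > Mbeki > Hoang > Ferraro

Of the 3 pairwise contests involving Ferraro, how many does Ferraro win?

0

Ferraro against each rival (15 committee members):
Ferraro vs Pham: Ferraro is ranked higher on 2+5 = 7 ballots, Pham on 8. Pham wins 8–7.
Ferraro vs Mbeki: Mbeki wins 9–6.
Ferraro vs Hoang: Ferraro is ranked higher on 5+1 = 6 ballots, Hoang on 9. Hoang wins 9–6.
Ferraro beats no one; loses to Pham, Mbeki, Hoang — 0 pairwise wins.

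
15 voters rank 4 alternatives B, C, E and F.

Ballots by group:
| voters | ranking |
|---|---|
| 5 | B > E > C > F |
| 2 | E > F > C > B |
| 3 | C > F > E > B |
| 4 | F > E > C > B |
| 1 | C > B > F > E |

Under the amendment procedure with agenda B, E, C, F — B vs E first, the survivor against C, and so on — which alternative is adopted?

F

Round 1: B vs E — 6–9, E advances.
Round 2: E vs C — 11–4, E advances.
Round 3: E vs F — 7–8, F advances.
F survives the agenda.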